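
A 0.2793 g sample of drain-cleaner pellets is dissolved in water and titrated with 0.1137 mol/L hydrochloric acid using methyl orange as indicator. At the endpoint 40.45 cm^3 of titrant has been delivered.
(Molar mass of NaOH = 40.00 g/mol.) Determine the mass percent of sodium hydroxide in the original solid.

NaOH + HCl → NaCl + H2O
n(HCl) = 0.04045 L × 0.1137 mol/L = 4.599 × 10^-3 mol
n(NaOH) = 4.599 × 10^-3 mol (1:1 ratio)
mass of NaOH = 4.599 × 10^-3 × 40.00 g/mol = 0.1840 g
% NaOH = 0.1840 / 0.2793 × 100 = 65.87 %

65.87 %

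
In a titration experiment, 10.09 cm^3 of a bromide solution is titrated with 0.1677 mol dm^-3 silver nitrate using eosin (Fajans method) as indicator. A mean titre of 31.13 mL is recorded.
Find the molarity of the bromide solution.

Ag^+ + Br^- → AgBr(s)
n(AgNO3) = 0.03113 L × 0.1677 mol/L = 5.221 × 10^-3 mol
n(Br-) = 5.221 × 10^-3 mol (1:1 mole ratio)
[Br-] = 5.221 × 10^-3 mol / 0.01009 L = 0.5174 mol/L

0.5174 mol/L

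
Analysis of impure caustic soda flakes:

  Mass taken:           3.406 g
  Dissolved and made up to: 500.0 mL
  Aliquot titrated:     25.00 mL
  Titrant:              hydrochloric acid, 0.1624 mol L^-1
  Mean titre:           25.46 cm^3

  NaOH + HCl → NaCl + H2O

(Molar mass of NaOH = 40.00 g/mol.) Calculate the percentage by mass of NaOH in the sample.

n(HCl) per titration = 0.02546 × 0.1624 = 4.135 × 10^-3 mol
n(NaOH) in each aliquot = 4.135 × 10^-3 mol (1:1 ratio)
n(NaOH) in the whole flask = 4.135 × 10^-3 × 500.0/25.00 = 0.08269 mol
mass of NaOH = 0.08269 × 40.00 = 3.308 g
% NaOH = 3.308 / 3.406 × 100 = 97.12 %

97.12 %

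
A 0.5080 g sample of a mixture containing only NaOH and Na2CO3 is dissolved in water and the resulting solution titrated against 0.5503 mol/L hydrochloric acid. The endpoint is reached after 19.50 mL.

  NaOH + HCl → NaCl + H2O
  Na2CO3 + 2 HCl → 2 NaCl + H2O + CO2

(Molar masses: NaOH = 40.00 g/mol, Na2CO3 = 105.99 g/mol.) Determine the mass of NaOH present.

0.1868 g

n(HCl) = 0.01950 × 0.5503 = 0.01073 mol
Let x = n(NaOH), y = n(Na2CO3).
Titrant: 1x + 2y = 0.01073;  mass: 40.00x + 105.99y = 0.5080
Solving, x = 4.670 × 10^-3 mol, y = 3.031 × 10^-3 mol
mass of NaOH = 4.670 × 10^-3 × 40.00 = 0.1868 g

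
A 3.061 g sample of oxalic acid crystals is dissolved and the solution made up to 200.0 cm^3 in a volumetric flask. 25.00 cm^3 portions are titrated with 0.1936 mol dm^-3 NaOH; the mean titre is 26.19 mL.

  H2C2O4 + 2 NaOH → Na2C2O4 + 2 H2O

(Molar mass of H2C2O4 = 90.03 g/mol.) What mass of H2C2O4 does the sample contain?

1.826 g

n(NaOH) per titration = 0.02619 × 0.1936 = 5.070 × 10^-3 mol
From the 1:2 ratio, n(H2C2O4) in each aliquot = 1/2 × 5.070 × 10^-3 = 2.535 × 10^-3 mol
n(H2C2O4) in the whole flask = 2.535 × 10^-3 × 200.0/25.00 = 0.02028 mol
mass of H2C2O4 = 0.02028 × 90.03 = 1.826 g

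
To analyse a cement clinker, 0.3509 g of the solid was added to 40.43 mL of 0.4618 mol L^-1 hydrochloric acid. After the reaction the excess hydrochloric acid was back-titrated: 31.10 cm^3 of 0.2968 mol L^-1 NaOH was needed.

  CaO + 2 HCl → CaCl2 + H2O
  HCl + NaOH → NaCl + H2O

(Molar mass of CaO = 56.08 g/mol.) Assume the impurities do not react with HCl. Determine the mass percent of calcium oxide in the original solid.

75.43 %

n(HCl) added = 0.04043 × 0.4618 = 0.01867 mol
n(NaOH) used in back-titration = 0.03110 × 0.2968 = 9.230 × 10^-3 mol
n(HCl) left over = 9.230 × 10^-3 mol (1:1 ratio)
n(HCl) consumed by analyte = 0.01867 − 9.230 × 10^-3 = 9.440 × 10^-3 mol
From the 1:2 ratio, n(CaO) = 1/2 × 9.440 × 10^-3 = 4.720 × 10^-3 mol
mass of CaO = 4.720 × 10^-3 × 56.08 = 0.2647 g
% CaO = 0.2647 / 0.3509 × 100 = 75.43 %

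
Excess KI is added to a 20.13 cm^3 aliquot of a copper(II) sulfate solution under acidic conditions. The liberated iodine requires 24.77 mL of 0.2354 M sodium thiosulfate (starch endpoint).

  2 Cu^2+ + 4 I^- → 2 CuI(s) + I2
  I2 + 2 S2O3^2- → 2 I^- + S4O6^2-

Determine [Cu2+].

0.2897 M

n(S2O3^2-) = 0.02477 × 0.2354 = 5.831 × 10^-3 mol
n(I2) = n(S2O3^2-)/2 = 2.915 × 10^-3 mol
From the 2:1 ratio, n(Cu2+) in the aliquot = 2/1 × 2.915 × 10^-3 = 5.831 × 10^-3 mol
[Cu2+] = 5.831 × 10^-3 / 0.02013 = 0.2897 mol/L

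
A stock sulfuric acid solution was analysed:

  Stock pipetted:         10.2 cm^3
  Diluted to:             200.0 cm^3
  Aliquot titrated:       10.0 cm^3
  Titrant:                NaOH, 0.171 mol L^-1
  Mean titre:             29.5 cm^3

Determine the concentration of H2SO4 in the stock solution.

H2SO4 + 2 NaOH → Na2SO4 + 2 H2O
n(NaOH) = 0.0295 × 0.171 = 5.04 × 10^-3 mol
From the 1:2 ratio, n(H2SO4) in the aliquot = 1/2 × 5.04 × 10^-3 = 2.52 × 10^-3 mol
[H2SO4]_dilute = 2.52 × 10^-3 / 0.0100 = 0.252 mol/L
Dilution factor = 200.0 / 10.2 = 19.61
[H2SO4]_stock = 0.252 × 19.61 = 4.95 mol/L

4.95 mol/L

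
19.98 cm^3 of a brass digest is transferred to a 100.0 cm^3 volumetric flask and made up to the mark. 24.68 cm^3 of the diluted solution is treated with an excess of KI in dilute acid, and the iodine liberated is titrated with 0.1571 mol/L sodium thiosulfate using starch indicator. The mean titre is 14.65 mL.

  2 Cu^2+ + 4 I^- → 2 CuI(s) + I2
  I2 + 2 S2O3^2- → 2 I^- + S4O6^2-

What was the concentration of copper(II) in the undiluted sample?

n(S2O3^2-) = 0.01465 × 0.1571 = 2.302 × 10^-3 mol
n(I2) = n(S2O3^2-)/2 = 1.151 × 10^-3 mol
From the 2:1 ratio, n(Cu2+) in the aliquot = 2/1 × 1.151 × 10^-3 = 2.302 × 10^-3 mol
[Cu2+]_dilute = 2.302 × 10^-3 / 0.02468 = 0.09325 mol/L
[Cu2+]_original = 0.09325 × 100.0/19.98 = 0.4667 mol/L

0.4667 mol/L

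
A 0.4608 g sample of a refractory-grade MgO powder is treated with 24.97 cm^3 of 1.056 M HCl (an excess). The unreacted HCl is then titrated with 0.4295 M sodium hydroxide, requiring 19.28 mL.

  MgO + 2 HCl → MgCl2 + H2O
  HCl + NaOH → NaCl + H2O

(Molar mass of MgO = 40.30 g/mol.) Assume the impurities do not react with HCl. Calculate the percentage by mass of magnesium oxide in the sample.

79.09 %

n(HCl) added = 0.02497 × 1.056 = 0.02637 mol
n(NaOH) used in back-titration = 0.01928 × 0.4295 = 8.281 × 10^-3 mol
n(HCl) left over = 8.281 × 10^-3 mol (1:1 ratio)
n(HCl) consumed by analyte = 0.02637 − 8.281 × 10^-3 = 0.01809 mol
From the 1:2 ratio, n(MgO) = 1/2 × 0.01809 = 9.044 × 10^-3 mol
mass of MgO = 9.044 × 10^-3 × 40.30 = 0.3645 g
% MgO = 0.3645 / 0.4608 × 100 = 79.09 %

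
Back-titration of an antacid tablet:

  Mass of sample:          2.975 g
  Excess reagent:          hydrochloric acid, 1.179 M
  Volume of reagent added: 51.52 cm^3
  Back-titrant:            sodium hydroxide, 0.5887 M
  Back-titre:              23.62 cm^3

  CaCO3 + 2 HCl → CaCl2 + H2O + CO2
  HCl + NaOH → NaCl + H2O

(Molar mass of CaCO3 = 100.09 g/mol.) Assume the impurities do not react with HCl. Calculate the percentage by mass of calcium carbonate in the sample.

78.79 %

n(HCl) added = 0.05152 × 1.179 = 0.06074 mol
n(NaOH) used in back-titration = 0.02362 × 0.5887 = 0.01391 mol
n(HCl) left over = 0.01391 mol (1:1 ratio)
n(HCl) consumed by analyte = 0.06074 − 0.01391 = 0.04684 mol
From the 1:2 ratio, n(CaCO3) = 1/2 × 0.04684 = 0.02342 mol
mass of CaCO3 = 0.02342 × 100.09 = 2.344 g
% CaCO3 = 2.344 / 2.975 × 100 = 78.79 %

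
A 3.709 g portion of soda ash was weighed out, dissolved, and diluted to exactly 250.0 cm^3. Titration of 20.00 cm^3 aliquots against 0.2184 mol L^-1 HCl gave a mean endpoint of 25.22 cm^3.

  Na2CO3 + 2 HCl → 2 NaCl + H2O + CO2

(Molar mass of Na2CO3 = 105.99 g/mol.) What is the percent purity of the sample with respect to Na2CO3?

98.38 %

n(HCl) per titration = 0.02522 × 0.2184 = 5.508 × 10^-3 mol
From the 1:2 ratio, n(Na2CO3) in each aliquot = 1/2 × 5.508 × 10^-3 = 2.754 × 10^-3 mol
n(Na2CO3) in the whole flask = 2.754 × 10^-3 × 250.0/20.00 = 0.03443 mol
mass of Na2CO3 = 0.03443 × 105.99 = 3.649 g
% Na2CO3 = 3.649 / 3.709 × 100 = 98.38 %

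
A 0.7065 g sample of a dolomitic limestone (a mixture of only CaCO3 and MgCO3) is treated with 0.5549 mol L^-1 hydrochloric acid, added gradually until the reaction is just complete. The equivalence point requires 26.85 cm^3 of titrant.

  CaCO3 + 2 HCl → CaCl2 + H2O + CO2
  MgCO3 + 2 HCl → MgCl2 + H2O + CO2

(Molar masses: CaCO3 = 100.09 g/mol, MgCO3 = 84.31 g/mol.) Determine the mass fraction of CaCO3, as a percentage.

70.41 %

n(HCl) = 0.02685 × 0.5549 = 0.01490 mol
Let x = n(CaCO3), y = n(MgCO3).
Titrant: 2x + 2y = 0.01490;  mass: 100.09x + 84.31y = 0.7065
Solving, x = 4.970 × 10^-3 mol, y = 2.479 × 10^-3 mol
mass of CaCO3 = 4.970 × 10^-3 × 100.09 = 0.4975 g
% CaCO3 = 0.4975 / 0.7065 × 100 = 70.41 %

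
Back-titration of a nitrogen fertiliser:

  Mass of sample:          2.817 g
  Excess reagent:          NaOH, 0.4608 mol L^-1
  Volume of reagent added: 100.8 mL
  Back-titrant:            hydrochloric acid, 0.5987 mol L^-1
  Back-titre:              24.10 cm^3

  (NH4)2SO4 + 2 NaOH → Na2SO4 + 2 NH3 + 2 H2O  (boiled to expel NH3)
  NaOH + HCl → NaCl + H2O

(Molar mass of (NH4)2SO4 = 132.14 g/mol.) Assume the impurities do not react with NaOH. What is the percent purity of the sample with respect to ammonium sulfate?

75.10 %

n(NaOH) added = 0.1008 × 0.4608 = 0.04645 mol
n(HCl) used in back-titration = 0.02410 × 0.5987 = 0.01443 mol
n(NaOH) left over = 0.01443 mol (1:1 ratio)
n(NaOH) consumed by analyte = 0.04645 − 0.01443 = 0.03202 mol
From the 1:2 ratio, n((NH4)2SO4) = 1/2 × 0.03202 = 0.01601 mol
mass of (NH4)2SO4 = 0.01601 × 132.14 = 2.116 g
% (NH4)2SO4 = 2.116 / 2.817 × 100 = 75.10 %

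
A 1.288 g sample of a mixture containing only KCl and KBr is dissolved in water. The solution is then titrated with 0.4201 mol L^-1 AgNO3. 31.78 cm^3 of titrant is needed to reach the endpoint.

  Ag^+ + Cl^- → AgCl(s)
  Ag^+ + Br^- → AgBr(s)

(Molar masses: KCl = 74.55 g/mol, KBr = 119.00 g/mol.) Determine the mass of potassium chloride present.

n(AgNO3) = 0.03178 × 0.4201 = 0.01335 mol
Let x = n(KCl), y = n(KBr).
Titrant: 1x + 1y = 0.01335;  mass: 74.55x + 119.00y = 1.288
Solving, x = 6.766 × 10^-3 mol, y = 6.585 × 10^-3 mol
mass of KCl = 6.766 × 10^-3 × 74.55 = 0.5044 g

0.5044 g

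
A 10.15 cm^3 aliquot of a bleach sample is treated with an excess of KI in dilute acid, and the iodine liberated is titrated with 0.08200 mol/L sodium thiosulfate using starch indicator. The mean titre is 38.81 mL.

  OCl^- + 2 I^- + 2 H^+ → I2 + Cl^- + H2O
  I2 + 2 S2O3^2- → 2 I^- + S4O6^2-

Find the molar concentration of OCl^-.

0.1568 mol/L

n(S2O3^2-) = 0.03881 × 0.08200 = 3.182 × 10^-3 mol
n(I2) = n(S2O3^2-)/2 = 1.591 × 10^-3 mol
n(OCl^-) in the aliquot = 1.591 × 10^-3 mol (1:1 ratio)
[OCl^-] = 1.591 × 10^-3 / 0.01015 = 0.1568 mol/L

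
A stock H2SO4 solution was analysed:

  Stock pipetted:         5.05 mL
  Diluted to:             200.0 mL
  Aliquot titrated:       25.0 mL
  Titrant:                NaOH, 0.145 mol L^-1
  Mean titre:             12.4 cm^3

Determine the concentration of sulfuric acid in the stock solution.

H2SO4 + 2 NaOH → Na2SO4 + 2 H2O
n(NaOH) = 0.0124 × 0.145 = 1.80 × 10^-3 mol
From the 1:2 ratio, n(H2SO4) in the aliquot = 1/2 × 1.80 × 10^-3 = 8.99 × 10^-4 mol
[H2SO4]_dilute = 8.99 × 10^-4 / 0.0250 = 0.0360 mol/L
Dilution factor = 200.0 / 5.05 = 39.60
[H2SO4]_stock = 0.0360 × 39.60 = 1.42 mol/L

1.42 mol/L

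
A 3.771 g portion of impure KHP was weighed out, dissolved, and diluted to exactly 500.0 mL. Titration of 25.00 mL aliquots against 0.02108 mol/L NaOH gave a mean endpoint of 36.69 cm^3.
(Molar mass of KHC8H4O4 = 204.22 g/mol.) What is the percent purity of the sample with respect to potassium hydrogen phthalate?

KHC8H4O4 + NaOH → KNaC8H4O4 + H2O
n(NaOH) per titration = 0.03669 × 0.02108 = 7.734 × 10^-4 mol
n(KHC8H4O4) in each aliquot = 7.734 × 10^-4 mol (1:1 ratio)
n(KHC8H4O4) in the whole flask = 7.734 × 10^-4 × 500.0/25.00 = 0.01547 mol
mass of KHC8H4O4 = 0.01547 × 204.22 = 3.159 g
% KHC8H4O4 = 3.159 / 3.771 × 100 = 83.77 %

83.77 %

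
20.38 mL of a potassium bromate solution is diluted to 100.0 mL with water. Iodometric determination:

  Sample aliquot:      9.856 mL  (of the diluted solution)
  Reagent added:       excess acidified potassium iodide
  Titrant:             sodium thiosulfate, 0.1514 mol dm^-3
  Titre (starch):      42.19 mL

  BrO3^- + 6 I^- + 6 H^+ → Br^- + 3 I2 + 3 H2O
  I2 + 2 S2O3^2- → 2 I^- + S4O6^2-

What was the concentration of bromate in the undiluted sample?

n(S2O3^2-) = 0.04219 × 0.1514 = 6.388 × 10^-3 mol
n(I2) = n(S2O3^2-)/2 = 3.194 × 10^-3 mol
From the 1:3 ratio, n(BrO3^-) in the aliquot = 1/3 × 3.194 × 10^-3 = 1.065 × 10^-3 mol
[BrO3^-]_dilute = 1.065 × 10^-3 / 0.009856 = 0.1080 mol/L
[BrO3^-]_original = 0.1080 × 100.0/20.38 = 0.5300 mol/L

0.5300 mol/L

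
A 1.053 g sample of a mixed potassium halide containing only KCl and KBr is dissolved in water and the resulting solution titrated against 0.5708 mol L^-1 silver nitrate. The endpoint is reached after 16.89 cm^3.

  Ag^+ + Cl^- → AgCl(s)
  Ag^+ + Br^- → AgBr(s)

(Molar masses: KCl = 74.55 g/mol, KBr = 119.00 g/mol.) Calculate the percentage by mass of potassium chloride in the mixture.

n(AgNO3) = 0.01689 × 0.5708 = 9.641 × 10^-3 mol
Let x = n(KCl), y = n(KBr).
Titrant: 1x + 1y = 9.641 × 10^-3;  mass: 74.55x + 119.00y = 1.053
Solving, x = 2.121 × 10^-3 mol, y = 7.520 × 10^-3 mol
mass of KCl = 2.121 × 10^-3 × 74.55 = 0.1581 g
% KCl = 0.1581 / 1.053 × 100 = 15.01 %

15.01 %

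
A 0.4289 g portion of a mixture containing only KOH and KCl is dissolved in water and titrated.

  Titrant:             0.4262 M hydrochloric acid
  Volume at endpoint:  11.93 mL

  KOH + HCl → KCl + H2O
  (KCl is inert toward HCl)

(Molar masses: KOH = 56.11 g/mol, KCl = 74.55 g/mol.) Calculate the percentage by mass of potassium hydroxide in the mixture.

66.52 %

n(HCl) = 0.01193 × 0.4262 = 5.085 × 10^-3 mol
Let x = n(KOH), y = n(KCl).
Titrant: 1x = 5.085 × 10^-3;  mass: 56.11x + 74.55y = 0.4289
Solving, x = 5.085 × 10^-3 mol, y = 1.926 × 10^-3 mol
mass of KOH = 5.085 × 10^-3 × 56.11 = 0.2853 g
% KOH = 0.2853 / 0.4289 × 100 = 66.52 %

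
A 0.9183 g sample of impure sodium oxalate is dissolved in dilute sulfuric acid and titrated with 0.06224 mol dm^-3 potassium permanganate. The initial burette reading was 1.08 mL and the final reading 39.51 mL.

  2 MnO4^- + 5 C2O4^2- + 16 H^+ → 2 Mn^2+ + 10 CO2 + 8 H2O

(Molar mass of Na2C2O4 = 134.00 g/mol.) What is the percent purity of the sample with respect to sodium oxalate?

n(KMnO4) = 0.03843 L × 0.06224 mol/L = 2.392 × 10^-3 mol
From the 5:2 ratio, n(Na2C2O4) = 5/2 × 2.392 × 10^-3 = 5.980 × 10^-3 mol
mass of Na2C2O4 = 5.980 × 10^-3 × 134.00 g/mol = 0.8013 g
% Na2C2O4 = 0.8013 / 0.9183 × 100 = 87.26 %

87.26 %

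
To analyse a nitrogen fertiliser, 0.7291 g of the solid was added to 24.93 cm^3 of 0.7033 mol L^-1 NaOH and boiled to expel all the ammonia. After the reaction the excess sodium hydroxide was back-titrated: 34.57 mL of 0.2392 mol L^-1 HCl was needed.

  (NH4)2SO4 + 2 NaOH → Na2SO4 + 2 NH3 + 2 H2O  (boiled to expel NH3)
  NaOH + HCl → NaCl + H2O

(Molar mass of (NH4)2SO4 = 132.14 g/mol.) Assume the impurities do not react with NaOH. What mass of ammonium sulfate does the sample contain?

0.6121 g

n(NaOH) added = 0.02493 × 0.7033 = 0.01753 mol
n(HCl) used in back-titration = 0.03457 × 0.2392 = 8.269 × 10^-3 mol
n(NaOH) left over = 8.269 × 10^-3 mol (1:1 ratio)
n(NaOH) consumed by analyte = 0.01753 − 8.269 × 10^-3 = 9.264 × 10^-3 mol
From the 1:2 ratio, n((NH4)2SO4) = 1/2 × 9.264 × 10^-3 = 4.632 × 10^-3 mol
mass of (NH4)2SO4 = 4.632 × 10^-3 × 132.14 = 0.6121 g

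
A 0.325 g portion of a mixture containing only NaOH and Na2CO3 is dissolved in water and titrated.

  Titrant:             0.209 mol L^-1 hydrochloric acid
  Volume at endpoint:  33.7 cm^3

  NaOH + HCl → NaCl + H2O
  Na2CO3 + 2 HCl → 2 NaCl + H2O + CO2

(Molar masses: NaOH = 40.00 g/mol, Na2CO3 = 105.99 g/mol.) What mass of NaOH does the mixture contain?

0.149 g

n(HCl) = 0.0337 × 0.209 = 7.04 × 10^-3 mol
Let x = n(NaOH), y = n(Na2CO3).
Titrant: 1x + 2y = 7.04 × 10^-3;  mass: 40.00x + 105.99y = 0.325
Solving, x = 3.71 × 10^-3 mol, y = 1.66 × 10^-3 mol
mass of NaOH = 3.71 × 10^-3 × 40.00 = 0.149 g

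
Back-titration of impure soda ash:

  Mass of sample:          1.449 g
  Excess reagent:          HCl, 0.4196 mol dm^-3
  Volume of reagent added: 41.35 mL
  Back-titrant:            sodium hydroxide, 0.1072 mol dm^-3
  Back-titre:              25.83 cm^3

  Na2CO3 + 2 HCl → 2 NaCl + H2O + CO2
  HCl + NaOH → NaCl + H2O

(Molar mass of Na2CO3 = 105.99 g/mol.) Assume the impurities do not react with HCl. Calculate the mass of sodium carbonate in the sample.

n(HCl) added = 0.04135 × 0.4196 = 0.01735 mol
n(NaOH) used in back-titration = 0.02583 × 0.1072 = 2.769 × 10^-3 mol
n(HCl) left over = 2.769 × 10^-3 mol (1:1 ratio)
n(HCl) consumed by analyte = 0.01735 − 2.769 × 10^-3 = 0.01458 mol
From the 1:2 ratio, n(Na2CO3) = 1/2 × 0.01458 = 7.291 × 10^-3 mol
mass of Na2CO3 = 7.291 × 10^-3 × 105.99 = 0.7727 g

0.7727 g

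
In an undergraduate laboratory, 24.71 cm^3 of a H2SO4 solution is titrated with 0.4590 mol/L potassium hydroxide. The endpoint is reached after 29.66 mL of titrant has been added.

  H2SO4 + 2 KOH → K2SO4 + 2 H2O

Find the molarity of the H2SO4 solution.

n(KOH) = 0.02966 L × 0.4590 mol/L = 0.01361 mol
From the 1:2 mole ratio, n(H2SO4) = 1/2 × 0.01361 = 6.807 × 10^-3 mol
[H2SO4] = 6.807 × 10^-3 mol / 0.02471 L = 0.2755 mol/L

0.2755 mol/L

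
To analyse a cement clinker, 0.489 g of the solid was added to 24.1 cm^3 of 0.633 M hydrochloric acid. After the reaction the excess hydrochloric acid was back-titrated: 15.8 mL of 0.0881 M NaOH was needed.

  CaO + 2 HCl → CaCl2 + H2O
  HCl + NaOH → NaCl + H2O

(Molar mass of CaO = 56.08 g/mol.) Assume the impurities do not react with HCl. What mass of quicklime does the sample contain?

n(HCl) added = 0.0241 × 0.633 = 0.0153 mol
n(NaOH) used in back-titration = 0.0158 × 0.0881 = 1.39 × 10^-3 mol
n(HCl) left over = 1.39 × 10^-3 mol (1:1 ratio)
n(HCl) consumed by analyte = 0.0153 − 1.39 × 10^-3 = 0.0139 mol
From the 1:2 ratio, n(CaO) = 1/2 × 0.0139 = 6.93 × 10^-3 mol
mass of CaO = 6.93 × 10^-3 × 56.08 = 0.389 g

0.389 g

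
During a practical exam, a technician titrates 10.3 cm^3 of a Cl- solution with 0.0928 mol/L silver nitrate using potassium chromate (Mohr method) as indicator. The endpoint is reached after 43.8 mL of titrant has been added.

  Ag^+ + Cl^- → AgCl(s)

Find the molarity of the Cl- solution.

n(AgNO3) = 0.0438 L × 0.0928 mol/L = 4.06 × 10^-3 mol
n(Cl-) = 4.06 × 10^-3 mol (1:1 mole ratio)
[Cl-] = 4.06 × 10^-3 mol / 0.0103 L = 0.395 mol/L

0.395 mol/L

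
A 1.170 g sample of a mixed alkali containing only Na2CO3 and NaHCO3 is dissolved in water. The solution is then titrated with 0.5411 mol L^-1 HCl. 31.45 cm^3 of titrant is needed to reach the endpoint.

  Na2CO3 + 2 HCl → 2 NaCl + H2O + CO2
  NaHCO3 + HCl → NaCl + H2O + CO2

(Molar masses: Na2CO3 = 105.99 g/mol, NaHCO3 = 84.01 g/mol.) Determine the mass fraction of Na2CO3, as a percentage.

n(HCl) = 0.03145 × 0.5411 = 0.01702 mol
Let x = n(Na2CO3), y = n(NaHCO3).
Titrant: 2x + 1y = 0.01702;  mass: 105.99x + 84.01y = 1.170
Solving, x = 4.186 × 10^-3 mol, y = 8.646 × 10^-3 mol
mass of Na2CO3 = 4.186 × 10^-3 × 105.99 = 0.4437 g
% Na2CO3 = 0.4437 / 1.170 × 100 = 37.92 %

37.92 %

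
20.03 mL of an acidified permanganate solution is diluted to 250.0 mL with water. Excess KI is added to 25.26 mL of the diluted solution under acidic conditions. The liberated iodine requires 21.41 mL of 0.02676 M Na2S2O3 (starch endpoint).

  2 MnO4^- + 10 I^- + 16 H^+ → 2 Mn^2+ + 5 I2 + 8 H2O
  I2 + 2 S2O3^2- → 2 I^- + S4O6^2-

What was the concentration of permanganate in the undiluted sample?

n(S2O3^2-) = 0.02141 × 0.02676 = 5.729 × 10^-4 mol
n(I2) = n(S2O3^2-)/2 = 2.865 × 10^-4 mol
From the 2:5 ratio, n(MnO4^-) in the aliquot = 2/5 × 2.865 × 10^-4 = 1.146 × 10^-4 mol
[MnO4^-]_dilute = 1.146 × 10^-4 / 0.02526 = 0.004536 mol/L
[MnO4^-]_original = 0.004536 × 250.0/20.03 = 0.05662 mol/L

0.05662 M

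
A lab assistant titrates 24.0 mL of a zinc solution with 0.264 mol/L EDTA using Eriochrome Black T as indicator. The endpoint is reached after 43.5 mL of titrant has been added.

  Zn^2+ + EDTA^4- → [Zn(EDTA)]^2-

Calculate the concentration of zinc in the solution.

n(EDTA) = 0.0435 L × 0.264 mol/L = 0.0115 mol
n(Zn2+) = 0.0115 mol (1:1 mole ratio)
[Zn2+] = 0.0115 mol / 0.0240 L = 0.478 mol/L

0.478 mol/L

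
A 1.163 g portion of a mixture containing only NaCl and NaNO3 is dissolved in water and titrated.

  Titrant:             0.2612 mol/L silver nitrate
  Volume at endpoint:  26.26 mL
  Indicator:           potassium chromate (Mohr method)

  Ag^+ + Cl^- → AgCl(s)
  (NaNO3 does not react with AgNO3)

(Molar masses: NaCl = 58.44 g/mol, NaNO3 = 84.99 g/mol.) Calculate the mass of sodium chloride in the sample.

n(AgNO3) = 0.02626 × 0.2612 = 6.859 × 10^-3 mol
Let x = n(NaCl), y = n(NaNO3).
Titrant: 1x = 6.859 × 10^-3;  mass: 58.44x + 84.99y = 1.163
Solving, x = 6.859 × 10^-3 mol, y = 8.968 × 10^-3 mol
mass of NaCl = 6.859 × 10^-3 × 58.44 = 0.4008 g

0.4008 g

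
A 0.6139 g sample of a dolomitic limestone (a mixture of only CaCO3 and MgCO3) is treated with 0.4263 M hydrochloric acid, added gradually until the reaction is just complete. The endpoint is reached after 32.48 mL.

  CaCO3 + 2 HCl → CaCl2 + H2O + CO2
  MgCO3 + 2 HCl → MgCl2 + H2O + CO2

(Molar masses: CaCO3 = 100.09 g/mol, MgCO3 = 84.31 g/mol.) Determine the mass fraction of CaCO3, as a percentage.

31.22 %

n(HCl) = 0.03248 × 0.4263 = 0.01385 mol
Let x = n(CaCO3), y = n(MgCO3).
Titrant: 2x + 2y = 0.01385;  mass: 100.09x + 84.31y = 0.6139
Solving, x = 1.915 × 10^-3 mol, y = 5.009 × 10^-3 mol
mass of CaCO3 = 1.915 × 10^-3 × 100.09 = 0.1916 g
% CaCO3 = 0.1916 / 0.6139 × 100 = 31.22 %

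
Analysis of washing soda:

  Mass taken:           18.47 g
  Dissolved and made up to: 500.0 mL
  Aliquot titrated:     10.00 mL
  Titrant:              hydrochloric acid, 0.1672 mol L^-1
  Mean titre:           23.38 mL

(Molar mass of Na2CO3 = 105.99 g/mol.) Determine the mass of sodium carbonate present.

Na2CO3 + 2 HCl → 2 NaCl + H2O + CO2
n(HCl) per titration = 0.02338 × 0.1672 = 3.909 × 10^-3 mol
From the 1:2 ratio, n(Na2CO3) in each aliquot = 1/2 × 3.909 × 10^-3 = 1.955 × 10^-3 mol
n(Na2CO3) in the whole flask = 1.955 × 10^-3 × 500.0/10.00 = 0.09773 mol
mass of Na2CO3 = 0.09773 × 105.99 = 10.36 g

10.36 g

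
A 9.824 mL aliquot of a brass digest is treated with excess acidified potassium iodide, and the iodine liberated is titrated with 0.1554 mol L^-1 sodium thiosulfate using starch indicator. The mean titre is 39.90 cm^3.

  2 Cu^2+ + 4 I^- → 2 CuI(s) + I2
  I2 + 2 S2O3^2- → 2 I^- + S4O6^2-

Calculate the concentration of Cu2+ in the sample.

0.6312 mol/L

n(S2O3^2-) = 0.03990 × 0.1554 = 6.200 × 10^-3 mol
n(I2) = n(S2O3^2-)/2 = 3.100 × 10^-3 mol
From the 2:1 ratio, n(Cu2+) in the aliquot = 2/1 × 3.100 × 10^-3 = 6.200 × 10^-3 mol
[Cu2+] = 6.200 × 10^-3 / 0.009824 = 0.6312 mol/L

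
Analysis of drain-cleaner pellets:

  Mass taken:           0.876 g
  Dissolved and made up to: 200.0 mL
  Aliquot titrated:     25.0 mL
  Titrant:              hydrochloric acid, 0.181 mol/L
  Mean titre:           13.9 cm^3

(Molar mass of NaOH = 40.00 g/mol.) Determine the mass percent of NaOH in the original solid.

NaOH + HCl → NaCl + H2O
n(HCl) per titration = 0.0139 × 0.181 = 2.52 × 10^-3 mol
n(NaOH) in each aliquot = 2.52 × 10^-3 mol (1:1 ratio)
n(NaOH) in the whole flask = 2.52 × 10^-3 × 200.0/25.0 = 0.0201 mol
mass of NaOH = 0.0201 × 40.00 = 0.805 g
% NaOH = 0.805 / 0.876 × 100 = 91.9 %

91.9 %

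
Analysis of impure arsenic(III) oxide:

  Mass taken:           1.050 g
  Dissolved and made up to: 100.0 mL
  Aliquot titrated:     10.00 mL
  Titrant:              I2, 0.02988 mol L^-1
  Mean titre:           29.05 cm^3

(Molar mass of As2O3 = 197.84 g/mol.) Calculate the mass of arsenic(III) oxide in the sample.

0.8586 g

As2O3 + 2 I2 + 2 H2O → As2O5 + 4 HI
n(I2) per titration = 0.02905 × 0.02988 = 8.680 × 10^-4 mol
From the 1:2 ratio, n(As2O3) in each aliquot = 1/2 × 8.680 × 10^-4 = 4.340 × 10^-4 mol
n(As2O3) in the whole flask = 4.340 × 10^-4 × 100.0/10.00 = 4.340 × 10^-3 mol
mass of As2O3 = 4.340 × 10^-3 × 197.84 = 0.8586 g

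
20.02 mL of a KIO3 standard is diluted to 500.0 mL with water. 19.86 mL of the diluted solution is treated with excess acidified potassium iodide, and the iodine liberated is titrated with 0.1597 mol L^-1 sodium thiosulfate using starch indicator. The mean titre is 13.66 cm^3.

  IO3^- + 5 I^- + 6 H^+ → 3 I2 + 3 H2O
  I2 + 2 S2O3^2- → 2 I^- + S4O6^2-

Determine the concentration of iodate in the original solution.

n(S2O3^2-) = 0.01366 × 0.1597 = 2.182 × 10^-3 mol
n(I2) = n(S2O3^2-)/2 = 1.091 × 10^-3 mol
From the 1:3 ratio, n(IO3^-) in the aliquot = 1/3 × 1.091 × 10^-3 = 3.636 × 10^-4 mol
[IO3^-]_dilute = 3.636 × 10^-4 / 0.01986 = 0.01831 mol/L
[IO3^-]_original = 0.01831 × 500.0/20.02 = 0.4572 mol/L

0.4572 mol/L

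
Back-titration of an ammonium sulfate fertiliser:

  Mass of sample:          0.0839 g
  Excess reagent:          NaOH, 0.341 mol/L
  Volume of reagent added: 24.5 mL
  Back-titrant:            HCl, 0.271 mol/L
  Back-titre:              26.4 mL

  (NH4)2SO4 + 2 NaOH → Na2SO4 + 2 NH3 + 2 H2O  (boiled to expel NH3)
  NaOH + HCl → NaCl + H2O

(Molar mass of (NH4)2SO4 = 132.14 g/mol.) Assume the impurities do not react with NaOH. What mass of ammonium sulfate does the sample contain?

0.0793 g

n(NaOH) added = 0.0245 × 0.341 = 8.35 × 10^-3 mol
n(HCl) used in back-titration = 0.0264 × 0.271 = 7.15 × 10^-3 mol
n(NaOH) left over = 7.15 × 10^-3 mol (1:1 ratio)
n(NaOH) consumed by analyte = 8.35 × 10^-3 − 7.15 × 10^-3 = 1.20 × 10^-3 mol
From the 1:2 ratio, n((NH4)2SO4) = 1/2 × 1.20 × 10^-3 = 6.00 × 10^-4 mol
mass of (NH4)2SO4 = 6.00 × 10^-4 × 132.14 = 0.0793 g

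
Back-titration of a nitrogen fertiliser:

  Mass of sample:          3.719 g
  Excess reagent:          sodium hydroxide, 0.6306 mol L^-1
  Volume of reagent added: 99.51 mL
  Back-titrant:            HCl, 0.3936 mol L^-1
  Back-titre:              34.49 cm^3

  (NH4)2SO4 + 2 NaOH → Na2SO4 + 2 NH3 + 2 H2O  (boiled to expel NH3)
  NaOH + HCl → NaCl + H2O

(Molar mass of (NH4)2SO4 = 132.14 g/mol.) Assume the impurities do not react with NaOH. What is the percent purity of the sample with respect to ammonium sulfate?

n(NaOH) added = 0.09951 × 0.6306 = 0.06275 mol
n(HCl) used in back-titration = 0.03449 × 0.3936 = 0.01358 mol
n(NaOH) left over = 0.01358 mol (1:1 ratio)
n(NaOH) consumed by analyte = 0.06275 − 0.01358 = 0.04918 mol
From the 1:2 ratio, n((NH4)2SO4) = 1/2 × 0.04918 = 0.02459 mol
mass of (NH4)2SO4 = 0.02459 × 132.14 = 3.249 g
% (NH4)2SO4 = 3.249 / 3.719 × 100 = 87.36 %

87.36 %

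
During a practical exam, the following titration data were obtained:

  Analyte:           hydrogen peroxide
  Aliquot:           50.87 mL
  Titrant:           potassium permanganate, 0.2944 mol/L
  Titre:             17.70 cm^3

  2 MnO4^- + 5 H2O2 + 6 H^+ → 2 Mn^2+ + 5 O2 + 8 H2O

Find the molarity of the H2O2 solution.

n(KMnO4) = 0.01770 L × 0.2944 mol/L = 5.211 × 10^-3 mol
From the 5:2 mole ratio, n(H2O2) = 5/2 × 5.211 × 10^-3 = 0.01303 mol
[H2O2] = 0.01303 mol / 0.05087 L = 0.2561 mol/L

0.2561 mol/L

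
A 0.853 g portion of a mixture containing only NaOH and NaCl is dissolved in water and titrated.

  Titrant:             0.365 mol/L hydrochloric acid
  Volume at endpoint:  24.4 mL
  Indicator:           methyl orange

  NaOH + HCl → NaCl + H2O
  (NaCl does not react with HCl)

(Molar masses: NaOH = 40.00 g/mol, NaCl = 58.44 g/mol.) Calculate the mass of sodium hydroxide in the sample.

n(HCl) = 0.0244 × 0.365 = 8.91 × 10^-3 mol
Let x = n(NaOH), y = n(NaCl).
Titrant: 1x = 8.91 × 10^-3;  mass: 40.00x + 58.44y = 0.853
Solving, x = 8.91 × 10^-3 mol, y = 8.50 × 10^-3 mol
mass of NaOH = 8.91 × 10^-3 × 40.00 = 0.356 g

0.356 g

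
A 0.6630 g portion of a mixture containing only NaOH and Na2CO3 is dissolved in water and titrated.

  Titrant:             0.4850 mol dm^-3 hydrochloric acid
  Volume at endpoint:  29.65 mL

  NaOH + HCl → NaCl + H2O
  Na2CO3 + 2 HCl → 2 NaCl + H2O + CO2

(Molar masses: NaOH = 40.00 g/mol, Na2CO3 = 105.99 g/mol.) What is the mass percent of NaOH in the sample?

46.00 %

n(HCl) = 0.02965 × 0.4850 = 0.01438 mol
Let x = n(NaOH), y = n(Na2CO3).
Titrant: 1x + 2y = 0.01438;  mass: 40.00x + 105.99y = 0.6630
Solving, x = 7.625 × 10^-3 mol, y = 3.378 × 10^-3 mol
mass of NaOH = 7.625 × 10^-3 × 40.00 = 0.3050 g
% NaOH = 0.3050 / 0.6630 × 100 = 46.00 %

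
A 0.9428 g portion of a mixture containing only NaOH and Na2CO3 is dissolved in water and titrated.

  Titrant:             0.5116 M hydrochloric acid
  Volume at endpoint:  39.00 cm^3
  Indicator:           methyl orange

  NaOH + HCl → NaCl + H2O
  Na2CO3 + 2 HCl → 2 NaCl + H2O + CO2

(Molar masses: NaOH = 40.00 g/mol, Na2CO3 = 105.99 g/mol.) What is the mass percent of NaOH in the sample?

37.41 %

n(HCl) = 0.03900 × 0.5116 = 0.01995 mol
Let x = n(NaOH), y = n(Na2CO3).
Titrant: 1x + 2y = 0.01995;  mass: 40.00x + 105.99y = 0.9428
Solving, x = 8.817 × 10^-3 mol, y = 5.568 × 10^-3 mol
mass of NaOH = 8.817 × 10^-3 × 40.00 = 0.3527 g
% NaOH = 0.3527 / 0.9428 × 100 = 37.41 %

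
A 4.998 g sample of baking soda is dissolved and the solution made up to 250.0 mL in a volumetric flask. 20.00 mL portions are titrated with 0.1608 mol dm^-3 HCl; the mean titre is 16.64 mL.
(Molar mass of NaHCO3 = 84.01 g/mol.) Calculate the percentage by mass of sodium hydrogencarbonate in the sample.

56.22 %

NaHCO3 + HCl → NaCl + H2O + CO2
n(HCl) per titration = 0.01664 × 0.1608 = 2.676 × 10^-3 mol
n(NaHCO3) in each aliquot = 2.676 × 10^-3 mol (1:1 ratio)
n(NaHCO3) in the whole flask = 2.676 × 10^-3 × 250.0/20.00 = 0.03345 mol
mass of NaHCO3 = 0.03345 × 84.01 = 2.810 g
% NaHCO3 = 2.810 / 4.998 × 100 = 56.22 %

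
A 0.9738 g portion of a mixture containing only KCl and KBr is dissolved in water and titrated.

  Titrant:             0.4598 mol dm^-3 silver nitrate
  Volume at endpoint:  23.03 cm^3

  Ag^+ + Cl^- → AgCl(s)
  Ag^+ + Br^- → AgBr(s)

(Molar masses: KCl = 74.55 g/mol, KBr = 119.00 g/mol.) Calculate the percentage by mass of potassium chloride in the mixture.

n(AgNO3) = 0.02303 × 0.4598 = 0.01059 mol
Let x = n(KCl), y = n(KBr).
Titrant: 1x + 1y = 0.01059;  mass: 74.55x + 119.00y = 0.9738
Solving, x = 6.441 × 10^-3 mol, y = 4.148 × 10^-3 mol
mass of KCl = 6.441 × 10^-3 × 74.55 = 0.4802 g
% KCl = 0.4802 / 0.9738 × 100 = 49.31 %

49.31 %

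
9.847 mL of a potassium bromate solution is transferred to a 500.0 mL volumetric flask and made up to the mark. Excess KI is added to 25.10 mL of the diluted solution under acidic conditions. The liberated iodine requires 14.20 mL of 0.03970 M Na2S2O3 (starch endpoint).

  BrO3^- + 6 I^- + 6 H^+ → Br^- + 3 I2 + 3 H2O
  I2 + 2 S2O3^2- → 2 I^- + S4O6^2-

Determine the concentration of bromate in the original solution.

0.1901 M

n(S2O3^2-) = 0.01420 × 0.03970 = 5.637 × 10^-4 mol
n(I2) = n(S2O3^2-)/2 = 2.819 × 10^-4 mol
From the 1:3 ratio, n(BrO3^-) in the aliquot = 1/3 × 2.819 × 10^-4 = 9.396 × 10^-5 mol
[BrO3^-]_dilute = 9.396 × 10^-5 / 0.02510 = 0.003743 mol/L
[BrO3^-]_original = 0.003743 × 500.0/9.847 = 0.1901 mol/L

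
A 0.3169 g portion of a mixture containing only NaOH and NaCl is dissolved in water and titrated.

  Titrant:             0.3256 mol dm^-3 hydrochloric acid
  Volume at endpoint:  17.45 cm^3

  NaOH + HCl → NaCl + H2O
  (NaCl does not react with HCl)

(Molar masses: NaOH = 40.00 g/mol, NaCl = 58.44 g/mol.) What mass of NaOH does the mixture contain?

n(HCl) = 0.01745 × 0.3256 = 5.682 × 10^-3 mol
Let x = n(NaOH), y = n(NaCl).
Titrant: 1x = 5.682 × 10^-3;  mass: 40.00x + 58.44y = 0.3169
Solving, x = 5.682 × 10^-3 mol, y = 1.534 × 10^-3 mol
mass of NaOH = 5.682 × 10^-3 × 40.00 = 0.2273 g

0.2273 g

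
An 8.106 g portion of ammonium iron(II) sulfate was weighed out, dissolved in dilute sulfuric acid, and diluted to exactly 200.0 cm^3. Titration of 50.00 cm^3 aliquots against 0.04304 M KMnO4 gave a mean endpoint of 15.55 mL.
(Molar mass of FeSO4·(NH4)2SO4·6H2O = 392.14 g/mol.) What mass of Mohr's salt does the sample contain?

MnO4^- + 5 Fe^2+ + 8 H^+ → Mn^2+ + 5 Fe^3+ + 4 H2O
n(KMnO4) per titration = 0.01555 × 0.04304 = 6.693 × 10^-4 mol
From the 5:1 ratio, n(FeSO4·(NH4)2SO4·6H2O) in each aliquot = 5/1 × 6.693 × 10^-4 = 3.346 × 10^-3 mol
n(FeSO4·(NH4)2SO4·6H2O) in the whole flask = 3.346 × 10^-3 × 200.0/50.00 = 0.01339 mol
mass of FeSO4·(NH4)2SO4·6H2O = 0.01339 × 392.14 = 5.249 g

5.249 g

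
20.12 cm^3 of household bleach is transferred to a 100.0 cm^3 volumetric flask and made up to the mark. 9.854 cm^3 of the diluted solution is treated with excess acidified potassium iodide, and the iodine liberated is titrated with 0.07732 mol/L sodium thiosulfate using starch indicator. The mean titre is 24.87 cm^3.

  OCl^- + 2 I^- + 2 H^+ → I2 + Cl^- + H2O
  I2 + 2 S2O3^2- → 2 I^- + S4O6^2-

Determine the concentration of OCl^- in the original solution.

0.4850 mol/L

n(S2O3^2-) = 0.02487 × 0.07732 = 1.923 × 10^-3 mol
n(I2) = n(S2O3^2-)/2 = 9.615 × 10^-4 mol
n(OCl^-) in the aliquot = 9.615 × 10^-4 mol (1:1 ratio)
[OCl^-]_dilute = 9.615 × 10^-4 / 0.009854 = 0.09757 mol/L
[OCl^-]_original = 0.09757 × 100.0/20.12 = 0.4850 mol/L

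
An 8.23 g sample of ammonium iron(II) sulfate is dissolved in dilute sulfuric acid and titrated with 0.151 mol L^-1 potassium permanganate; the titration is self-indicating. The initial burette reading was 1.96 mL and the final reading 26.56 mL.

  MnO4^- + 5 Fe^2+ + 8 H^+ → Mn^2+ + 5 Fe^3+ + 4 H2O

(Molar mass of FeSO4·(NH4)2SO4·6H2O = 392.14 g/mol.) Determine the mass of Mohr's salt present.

7.28 g

n(KMnO4) = 0.0246 L × 0.151 mol/L = 3.71 × 10^-3 mol
From the 5:1 ratio, n(FeSO4·(NH4)2SO4·6H2O) = 5/1 × 3.71 × 10^-3 = 0.0186 mol
mass of FeSO4·(NH4)2SO4·6H2O = 0.0186 × 392.14 g/mol = 7.28 g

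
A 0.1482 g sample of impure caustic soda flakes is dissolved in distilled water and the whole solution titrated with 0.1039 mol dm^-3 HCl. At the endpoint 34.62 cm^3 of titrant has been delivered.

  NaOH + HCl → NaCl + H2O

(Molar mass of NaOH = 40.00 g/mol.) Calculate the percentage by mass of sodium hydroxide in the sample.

97.09 %

n(HCl) = 0.03462 L × 0.1039 mol/L = 3.597 × 10^-3 mol
n(NaOH) = 3.597 × 10^-3 mol (1:1 ratio)
mass of NaOH = 3.597 × 10^-3 × 40.00 g/mol = 0.1439 g
% NaOH = 0.1439 / 0.1482 × 100 = 97.09 %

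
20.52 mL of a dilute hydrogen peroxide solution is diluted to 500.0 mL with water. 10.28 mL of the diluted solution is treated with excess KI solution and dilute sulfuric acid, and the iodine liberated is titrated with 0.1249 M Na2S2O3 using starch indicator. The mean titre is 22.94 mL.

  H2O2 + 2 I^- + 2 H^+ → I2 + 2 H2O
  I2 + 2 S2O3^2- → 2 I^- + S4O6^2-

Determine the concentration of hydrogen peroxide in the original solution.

n(S2O3^2-) = 0.02294 × 0.1249 = 2.865 × 10^-3 mol
n(I2) = n(S2O3^2-)/2 = 1.433 × 10^-3 mol
n(H2O2) in the aliquot = 1.433 × 10^-3 mol (1:1 ratio)
[H2O2]_dilute = 1.433 × 10^-3 / 0.01028 = 0.1394 mol/L
[H2O2]_original = 0.1394 × 500.0/20.52 = 3.396 mol/L

3.396 M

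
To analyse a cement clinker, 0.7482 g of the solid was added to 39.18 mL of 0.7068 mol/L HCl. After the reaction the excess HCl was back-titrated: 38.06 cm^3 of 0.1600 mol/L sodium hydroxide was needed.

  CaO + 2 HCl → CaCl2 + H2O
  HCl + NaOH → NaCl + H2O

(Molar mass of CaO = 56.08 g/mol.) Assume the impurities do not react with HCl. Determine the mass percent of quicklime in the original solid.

80.96 %

n(HCl) added = 0.03918 × 0.7068 = 0.02769 mol
n(NaOH) used in back-titration = 0.03806 × 0.1600 = 6.090 × 10^-3 mol
n(HCl) left over = 6.090 × 10^-3 mol (1:1 ratio)
n(HCl) consumed by analyte = 0.02769 − 6.090 × 10^-3 = 0.02160 mol
From the 1:2 ratio, n(CaO) = 1/2 × 0.02160 = 0.01080 mol
mass of CaO = 0.01080 × 56.08 = 0.6057 g
% CaO = 0.6057 / 0.7482 × 100 = 80.96 %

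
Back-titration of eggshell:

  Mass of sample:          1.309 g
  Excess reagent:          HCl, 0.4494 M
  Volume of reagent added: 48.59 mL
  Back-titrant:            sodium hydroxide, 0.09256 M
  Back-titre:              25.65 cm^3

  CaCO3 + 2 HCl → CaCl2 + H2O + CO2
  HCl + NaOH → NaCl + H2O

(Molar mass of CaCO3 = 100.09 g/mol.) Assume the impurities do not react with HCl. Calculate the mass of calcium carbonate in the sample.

0.9740 g

n(HCl) added = 0.04859 × 0.4494 = 0.02184 mol
n(NaOH) used in back-titration = 0.02565 × 0.09256 = 2.374 × 10^-3 mol
n(HCl) left over = 2.374 × 10^-3 mol (1:1 ratio)
n(HCl) consumed by analyte = 0.02184 − 2.374 × 10^-3 = 0.01946 mol
From the 1:2 ratio, n(CaCO3) = 1/2 × 0.01946 = 9.731 × 10^-3 mol
mass of CaCO3 = 9.731 × 10^-3 × 100.09 = 0.9740 g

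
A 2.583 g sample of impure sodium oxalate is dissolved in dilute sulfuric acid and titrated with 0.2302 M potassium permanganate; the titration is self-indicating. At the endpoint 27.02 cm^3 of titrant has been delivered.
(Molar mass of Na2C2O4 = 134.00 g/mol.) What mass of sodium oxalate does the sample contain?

2 MnO4^- + 5 C2O4^2- + 16 H^+ → 2 Mn^2+ + 10 CO2 + 8 H2O
n(KMnO4) = 0.02702 L × 0.2302 mol/L = 6.220 × 10^-3 mol
From the 5:2 ratio, n(Na2C2O4) = 5/2 × 6.220 × 10^-3 = 0.01555 mol
mass of Na2C2O4 = 0.01555 × 134.00 g/mol = 2.084 g

2.084 g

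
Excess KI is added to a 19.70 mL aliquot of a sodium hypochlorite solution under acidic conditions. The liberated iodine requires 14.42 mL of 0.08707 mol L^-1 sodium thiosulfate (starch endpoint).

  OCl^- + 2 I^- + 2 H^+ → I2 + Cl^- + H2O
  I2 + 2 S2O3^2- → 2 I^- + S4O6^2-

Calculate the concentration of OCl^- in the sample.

0.03187 mol/L

n(S2O3^2-) = 0.01442 × 0.08707 = 1.256 × 10^-3 mol
n(I2) = n(S2O3^2-)/2 = 6.278 × 10^-4 mol
n(OCl^-) in the aliquot = 6.278 × 10^-4 mol (1:1 ratio)
[OCl^-] = 6.278 × 10^-4 / 0.01970 = 0.03187 mol/L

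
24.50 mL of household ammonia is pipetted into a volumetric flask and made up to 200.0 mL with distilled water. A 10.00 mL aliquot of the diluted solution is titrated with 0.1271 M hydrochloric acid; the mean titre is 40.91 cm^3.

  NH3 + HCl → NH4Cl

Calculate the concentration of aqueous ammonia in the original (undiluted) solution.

n(HCl) = 0.04091 × 0.1271 = 5.200 × 10^-3 mol
n(NH3) in the aliquot = 5.200 × 10^-3 mol (1:1 ratio)
[NH3]_dilute = 5.200 × 10^-3 / 0.01000 = 0.5200 mol/L
Dilution factor = 200.0 / 24.50 = 8.163
[NH3]_stock = 0.5200 × 8.163 = 4.245 mol/L

4.245 M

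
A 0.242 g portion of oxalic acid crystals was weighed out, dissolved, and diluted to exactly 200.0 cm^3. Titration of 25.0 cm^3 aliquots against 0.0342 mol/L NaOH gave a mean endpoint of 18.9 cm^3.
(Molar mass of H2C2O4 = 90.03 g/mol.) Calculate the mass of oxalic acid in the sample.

H2C2O4 + 2 NaOH → Na2C2O4 + 2 H2O
n(NaOH) per titration = 0.0189 × 0.0342 = 6.46 × 10^-4 mol
From the 1:2 ratio, n(H2C2O4) in each aliquot = 1/2 × 6.46 × 10^-4 = 3.23 × 10^-4 mol
n(H2C2O4) in the whole flask = 3.23 × 10^-4 × 200.0/25.0 = 2.59 × 10^-3 mol
mass of H2C2O4 = 2.59 × 10^-3 × 90.03 = 0.233 g

0.233 g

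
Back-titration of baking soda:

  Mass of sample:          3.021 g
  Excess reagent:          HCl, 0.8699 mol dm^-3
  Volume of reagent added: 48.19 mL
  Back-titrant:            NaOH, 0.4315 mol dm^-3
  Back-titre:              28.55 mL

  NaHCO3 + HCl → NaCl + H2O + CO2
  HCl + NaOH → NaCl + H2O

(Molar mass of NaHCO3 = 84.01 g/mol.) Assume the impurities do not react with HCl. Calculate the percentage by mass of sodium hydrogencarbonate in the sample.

82.32 %

n(HCl) added = 0.04819 × 0.8699 = 0.04192 mol
n(NaOH) used in back-titration = 0.02855 × 0.4315 = 0.01232 mol
n(HCl) left over = 0.01232 mol (1:1 ratio)
n(HCl) consumed by analyte = 0.04192 − 0.01232 = 0.02960 mol
n(NaHCO3) = 0.02960 mol (1:1 ratio)
mass of NaHCO3 = 0.02960 × 84.01 = 2.487 g
% NaHCO3 = 2.487 / 3.021 × 100 = 82.32 %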